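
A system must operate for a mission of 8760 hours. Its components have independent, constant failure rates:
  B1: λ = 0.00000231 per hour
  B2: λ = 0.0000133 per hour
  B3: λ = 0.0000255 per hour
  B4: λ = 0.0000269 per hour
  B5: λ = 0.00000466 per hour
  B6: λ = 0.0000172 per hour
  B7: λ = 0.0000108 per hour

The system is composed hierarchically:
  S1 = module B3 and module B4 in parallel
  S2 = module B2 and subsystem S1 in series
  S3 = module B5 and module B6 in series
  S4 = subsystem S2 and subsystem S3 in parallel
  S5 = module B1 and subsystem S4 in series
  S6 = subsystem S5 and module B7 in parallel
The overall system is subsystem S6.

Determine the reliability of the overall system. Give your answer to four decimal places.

R(B1) = exp(−0.00000231 × 8760) = 0.979968
R(B2) = exp(−0.0000133 × 8760) = 0.890023
R(B3) = exp(−0.0000255 × 8760) = 0.799811
R(B4) = exp(−0.0000269 × 8760) = 0.790062
R(B5) = exp(−0.00000466 × 8760) = 0.960000
R(B6) = exp(−0.0000172 × 8760) = 0.860130
R(B7) = exp(−0.0000108 × 8760) = 0.909729
Parallel (B3 and B4): 1 − (1 − 0.799811)(1 − 0.790062) = 0.957973
Series (B2 and [0.957973]): 0.890023 × 0.957973 = 0.852618
Series (B5 and B6): 0.960000 × 0.860130 = 0.825725
Parallel ([0.852618] and [0.825725]): 1 − (1 − 0.852618)(1 − 0.825725) = 0.974315
Series (B1 and [0.974315]): 0.979968 × 0.974315 = 0.954798
Parallel ([0.954798] and B7): 1 − (1 − 0.954798)(1 − 0.909729) = 0.9959

0.9959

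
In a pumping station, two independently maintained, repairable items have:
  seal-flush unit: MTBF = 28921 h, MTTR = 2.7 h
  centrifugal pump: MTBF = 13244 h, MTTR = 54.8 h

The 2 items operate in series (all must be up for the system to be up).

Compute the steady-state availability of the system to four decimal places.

0.9958

A(seal-flush unit) = MTBF/(MTBF+MTTR) = 28921/(28921+2.7) = 0.999907
A(centrifugal pump) = MTBF/(MTBF+MTTR) = 13244/(13244+54.8) = 0.995879
Series availability: 0.999907 × 0.995879 = 0.9958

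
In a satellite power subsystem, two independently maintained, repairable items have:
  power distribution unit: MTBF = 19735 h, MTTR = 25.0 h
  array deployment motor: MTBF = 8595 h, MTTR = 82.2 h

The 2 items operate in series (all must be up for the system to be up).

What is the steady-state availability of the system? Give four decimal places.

0.9893

A(power distribution unit) = MTBF/(MTBF+MTTR) = 19735/(19735+25.0) = 0.998735
A(array deployment motor) = MTBF/(MTBF+MTTR) = 8595/(8595+82.2) = 0.990527
Series availability: 0.998735 × 0.990527 = 0.9893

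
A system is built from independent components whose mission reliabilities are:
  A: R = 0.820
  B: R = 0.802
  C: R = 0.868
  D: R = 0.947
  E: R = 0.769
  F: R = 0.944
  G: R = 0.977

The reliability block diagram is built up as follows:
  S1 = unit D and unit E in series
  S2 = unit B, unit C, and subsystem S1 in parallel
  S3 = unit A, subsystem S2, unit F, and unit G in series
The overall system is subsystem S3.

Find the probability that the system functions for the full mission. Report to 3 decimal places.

Series (D and E): 0.94700 × 0.76900 = 0.72824
Parallel (B, C, and [0.72824]): 1 − (1 − 0.80200)(1 − 0.86800)(1 − 0.72824) = 0.99290
Series (A, [0.99290], F, and G): 0.82000 × 0.99290 × 0.94400 × 0.97700 = 0.751

0.751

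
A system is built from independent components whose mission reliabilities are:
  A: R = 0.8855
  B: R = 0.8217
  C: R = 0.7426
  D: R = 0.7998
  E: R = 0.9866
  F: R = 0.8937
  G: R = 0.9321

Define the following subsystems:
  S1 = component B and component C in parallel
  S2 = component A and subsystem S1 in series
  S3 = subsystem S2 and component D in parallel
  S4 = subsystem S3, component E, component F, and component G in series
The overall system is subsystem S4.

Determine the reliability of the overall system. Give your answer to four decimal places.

0.7963

Parallel (B and C): 1 − (1 − 0.821700)(1 − 0.742600) = 0.954106
Series (A and [0.954106]): 0.885500 × 0.954106 = 0.844861
Parallel ([0.844861] and D): 1 − (1 − 0.844861)(1 − 0.799800) = 0.968941
Series ([0.968941], E, F, and G): 0.968941 × 0.986600 × 0.893700 × 0.932100 = 0.7963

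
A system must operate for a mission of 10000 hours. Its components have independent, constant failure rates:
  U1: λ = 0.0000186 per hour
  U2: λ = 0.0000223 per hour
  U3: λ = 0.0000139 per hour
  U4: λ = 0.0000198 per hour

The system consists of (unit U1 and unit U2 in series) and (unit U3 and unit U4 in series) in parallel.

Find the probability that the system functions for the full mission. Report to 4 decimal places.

R(U1) = exp(−0.0000186 × 10000) = 0.830274
R(U2) = exp(−0.0000223 × 10000) = 0.800115
R(U3) = exp(−0.0000139 × 10000) = 0.870228
R(U4) = exp(−0.0000198 × 10000) = 0.820370
Series (U1 and U2): 0.830274 × 0.800115 = 0.664315
Series (U3 and U4): 0.870228 × 0.820370 = 0.713909
Parallel ([0.664315] and [0.713909]): 1 − (1 − 0.664315)(1 − 0.713909) = 0.9040

0.9040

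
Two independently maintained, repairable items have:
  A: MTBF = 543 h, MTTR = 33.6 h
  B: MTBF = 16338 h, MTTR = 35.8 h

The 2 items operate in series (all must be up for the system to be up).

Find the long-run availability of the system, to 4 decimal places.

0.9397

A(A) = MTBF/(MTBF+MTTR) = 543/(543+33.6) = 0.941727
A(B) = MTBF/(MTBF+MTTR) = 16338/(16338+35.8) = 0.997814
Series availability: 0.941727 × 0.997814 = 0.9397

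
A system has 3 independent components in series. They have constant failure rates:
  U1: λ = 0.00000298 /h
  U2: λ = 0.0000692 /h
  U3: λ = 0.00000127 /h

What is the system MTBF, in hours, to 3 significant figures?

Series of exponential components: λ_sys = Σ λ_i
λ_sys = 0.00000298 + 0.0000692 + 0.00000127 = 7.3450e-05 /h
MTBF = 1 / λ_sys = 13600 h

13600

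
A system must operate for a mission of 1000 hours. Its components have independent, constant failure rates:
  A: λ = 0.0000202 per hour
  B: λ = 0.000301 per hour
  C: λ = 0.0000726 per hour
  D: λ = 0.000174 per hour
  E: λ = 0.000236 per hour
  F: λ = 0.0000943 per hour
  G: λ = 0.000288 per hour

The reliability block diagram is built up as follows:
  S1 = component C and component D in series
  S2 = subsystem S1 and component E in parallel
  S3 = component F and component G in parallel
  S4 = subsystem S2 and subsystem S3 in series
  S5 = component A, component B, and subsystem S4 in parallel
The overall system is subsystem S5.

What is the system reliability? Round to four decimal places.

R(A) = exp(−0.0000202 × 1000) = 0.980003
R(B) = exp(−0.000301 × 1000) = 0.740078
R(C) = exp(−0.0000726 × 1000) = 0.929973
R(D) = exp(−0.000174 × 1000) = 0.840297
R(E) = exp(−0.000236 × 1000) = 0.789781
R(F) = exp(−0.0000943 × 1000) = 0.910010
R(G) = exp(−0.000288 × 1000) = 0.749762
Series (C and D): 0.929973 × 0.840297 = 0.781454
Parallel ([0.781454] and E): 1 − (1 − 0.781454)(1 − 0.789781) = 0.954057
Parallel (F and G): 1 − (1 − 0.910010)(1 − 0.749762) = 0.977481
Series ([0.954057] and [0.977481]): 0.954057 × 0.977481 = 0.932573
Parallel (A, B, and [0.932573]): 1 − (1 − 0.980003)(1 − 0.740078)(1 − 0.932573) = 0.9996

0.9996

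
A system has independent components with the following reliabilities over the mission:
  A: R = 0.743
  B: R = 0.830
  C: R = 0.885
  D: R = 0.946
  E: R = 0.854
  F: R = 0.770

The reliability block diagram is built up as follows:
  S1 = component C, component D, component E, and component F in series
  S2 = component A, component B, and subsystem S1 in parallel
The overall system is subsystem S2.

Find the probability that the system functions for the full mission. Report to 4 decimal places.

Series (C, D, E, and F): 0.885000 × 0.946000 × 0.854000 × 0.770000 = 0.550533
Parallel (A, B, and [0.550533]): 1 − (1 − 0.743000)(1 − 0.830000)(1 − 0.550533) = 0.9804

0.9804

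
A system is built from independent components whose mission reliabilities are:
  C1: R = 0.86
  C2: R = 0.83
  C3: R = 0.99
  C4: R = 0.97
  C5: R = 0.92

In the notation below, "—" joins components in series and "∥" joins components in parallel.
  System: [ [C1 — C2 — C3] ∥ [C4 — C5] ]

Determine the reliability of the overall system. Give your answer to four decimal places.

0.9684

Series (C1, C2, and C3): 0.860000 × 0.830000 × 0.990000 = 0.706662
Series (C4 and C5): 0.970000 × 0.920000 = 0.892400
Parallel ([0.706662] and [0.892400]): 1 − (1 − 0.706662)(1 − 0.892400) = 0.9684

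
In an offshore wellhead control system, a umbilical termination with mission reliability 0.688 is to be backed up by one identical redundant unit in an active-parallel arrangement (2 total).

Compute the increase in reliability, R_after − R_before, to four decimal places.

0.2147

R_before = 0.688
R_after = 1 − (1 − 0.688)^2 = 0.9027
ΔR = 0.9027 − 0.688 = 0.2147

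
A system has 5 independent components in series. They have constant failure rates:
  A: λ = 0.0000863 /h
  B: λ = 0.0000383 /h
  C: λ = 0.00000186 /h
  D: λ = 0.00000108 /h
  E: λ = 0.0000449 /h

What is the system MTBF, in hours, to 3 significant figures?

Series of exponential components: λ_sys = Σ λ_i
λ_sys = 0.0000863 + 0.0000383 + 0.00000186 + 0.00000108 + 0.0000449 = 1.7244e-04 /h
MTBF = 1 / λ_sys = 5800 h

5800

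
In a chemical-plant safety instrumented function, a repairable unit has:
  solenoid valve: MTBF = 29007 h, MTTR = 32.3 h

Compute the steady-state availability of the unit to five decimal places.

0.99889

A(solenoid valve) = MTBF/(MTBF+MTTR) = 29007/(29007+32.3) = 0.99889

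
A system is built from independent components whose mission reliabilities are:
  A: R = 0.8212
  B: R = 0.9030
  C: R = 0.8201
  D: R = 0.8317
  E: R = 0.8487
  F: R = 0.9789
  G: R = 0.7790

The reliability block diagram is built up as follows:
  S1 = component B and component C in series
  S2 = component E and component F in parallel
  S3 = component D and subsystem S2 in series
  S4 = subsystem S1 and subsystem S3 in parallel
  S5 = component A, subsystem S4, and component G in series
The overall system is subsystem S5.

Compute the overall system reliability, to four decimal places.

0.6113

Series (B and C): 0.903000 × 0.820100 = 0.740550
Parallel (E and F): 1 − (1 − 0.848700)(1 − 0.978900) = 0.996808
Series (D and [0.996808]): 0.831700 × 0.996808 = 0.829045
Parallel ([0.740550] and [0.829045]): 1 − (1 − 0.740550)(1 − 0.829045) = 0.955646
Series (A, [0.955646], and G): 0.821200 × 0.955646 × 0.779000 = 0.6113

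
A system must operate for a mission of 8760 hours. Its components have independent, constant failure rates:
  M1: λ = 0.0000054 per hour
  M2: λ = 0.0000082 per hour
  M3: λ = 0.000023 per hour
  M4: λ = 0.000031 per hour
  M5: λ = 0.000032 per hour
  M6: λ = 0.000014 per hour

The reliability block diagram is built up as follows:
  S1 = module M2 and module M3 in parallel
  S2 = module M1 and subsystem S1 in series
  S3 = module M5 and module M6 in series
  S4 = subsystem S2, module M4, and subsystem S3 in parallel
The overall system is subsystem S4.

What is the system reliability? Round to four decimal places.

R(M1) = exp(−0.0000054 × 8760) = 0.953797
R(M2) = exp(−0.0000082 × 8760) = 0.930687
R(M3) = exp(−0.000023 × 8760) = 0.817520
R(M4) = exp(−0.000031 × 8760) = 0.762190
R(M5) = exp(−0.000032 × 8760) = 0.755542
R(M6) = exp(−0.000014 × 8760) = 0.884582
Parallel (M2 and M3): 1 − (1 − 0.930687)(1 − 0.817520) = 0.987352
Series (M1 and [0.987352]): 0.953797 × 0.987352 = 0.941733
Series (M5 and M6): 0.755542 × 0.884582 = 0.668339
Parallel ([0.941733], M4, and [0.668339]): 1 − (1 − 0.941733)(1 − 0.762190)(1 − 0.668339) = 0.9954

0.9954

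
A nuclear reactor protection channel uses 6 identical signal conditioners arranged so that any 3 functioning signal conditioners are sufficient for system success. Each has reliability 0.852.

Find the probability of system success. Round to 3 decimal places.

0.994

R = Σ_{i=3}^{6} C(6,i) p^i (1−p)^{6−i} with p = 0.852
C(6,3)·0.852^3·0.148^3 = 0.04010
C(6,4)·0.852^4·0.148^2 = 0.17313
C(6,5)·0.852^5·0.148^1 = 0.39867
C(6,6)·0.852^6·0.148^0 = 0.38251
Sum = 0.994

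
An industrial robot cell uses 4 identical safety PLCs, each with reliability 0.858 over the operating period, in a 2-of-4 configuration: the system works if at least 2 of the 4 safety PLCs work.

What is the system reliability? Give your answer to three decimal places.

R = Σ_{i=2}^{4} C(4,i) p^i (1−p)^{4−i} with p = 0.858
C(4,2)·0.858^2·0.142^2 = 0.08906
C(4,3)·0.858^3·0.142^1 = 0.35877
C(4,4)·0.858^4·0.142^0 = 0.54194
Sum = 0.990

0.990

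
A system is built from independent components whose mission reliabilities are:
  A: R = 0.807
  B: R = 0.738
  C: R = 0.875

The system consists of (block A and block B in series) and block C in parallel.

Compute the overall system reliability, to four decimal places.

0.9494

Series (A and B): 0.807000 × 0.738000 = 0.595566
Parallel ([0.595566] and C): 1 − (1 − 0.595566)(1 − 0.875000) = 0.9494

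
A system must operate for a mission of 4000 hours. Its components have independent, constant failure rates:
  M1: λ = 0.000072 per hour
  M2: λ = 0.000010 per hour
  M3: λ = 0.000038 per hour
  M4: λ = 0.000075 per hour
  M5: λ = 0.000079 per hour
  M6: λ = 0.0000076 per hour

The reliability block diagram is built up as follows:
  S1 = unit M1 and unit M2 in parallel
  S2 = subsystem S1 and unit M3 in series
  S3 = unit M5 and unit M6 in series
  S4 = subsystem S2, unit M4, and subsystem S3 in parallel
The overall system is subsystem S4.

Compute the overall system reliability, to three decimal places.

R(M1) = exp(−0.000072 × 4000) = 0.74976
R(M2) = exp(−0.000010 × 4000) = 0.96079
R(M3) = exp(−0.000038 × 4000) = 0.85899
R(M4) = exp(−0.000075 × 4000) = 0.74082
R(M5) = exp(−0.000079 × 4000) = 0.72906
R(M6) = exp(−0.0000076 × 4000) = 0.97006
Parallel (M1 and M2): 1 − (1 − 0.74976)(1 − 0.96079) = 0.99019
Series ([0.99019] and M3): 0.99019 × 0.85899 = 0.85056
Series (M5 and M6): 0.72906 × 0.97006 = 0.70723
Parallel ([0.85056], M4, and [0.70723]): 1 − (1 − 0.85056)(1 − 0.74082)(1 − 0.70723) = 0.989

0.989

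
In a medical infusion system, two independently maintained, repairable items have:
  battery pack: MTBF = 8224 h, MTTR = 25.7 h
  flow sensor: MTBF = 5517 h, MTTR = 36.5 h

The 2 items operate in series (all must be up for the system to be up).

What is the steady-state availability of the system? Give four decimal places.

0.9903

A(battery pack) = MTBF/(MTBF+MTTR) = 8224/(8224+25.7) = 0.996885
A(flow sensor) = MTBF/(MTBF+MTTR) = 5517/(5517+36.5) = 0.993428
Series availability: 0.996885 × 0.993428 = 0.9903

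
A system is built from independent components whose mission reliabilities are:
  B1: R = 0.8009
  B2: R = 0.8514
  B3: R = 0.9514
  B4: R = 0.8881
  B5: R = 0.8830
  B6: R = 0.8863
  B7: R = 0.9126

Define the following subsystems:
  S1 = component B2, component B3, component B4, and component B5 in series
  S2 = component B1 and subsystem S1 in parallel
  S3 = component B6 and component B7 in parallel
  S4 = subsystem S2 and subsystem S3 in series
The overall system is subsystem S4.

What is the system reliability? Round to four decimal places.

0.9182

Series (B2, B3, B4, and B5): 0.851400 × 0.951400 × 0.888100 × 0.883000 = 0.635213
Parallel (B1 and [0.635213]): 1 − (1 − 0.800900)(1 − 0.635213) = 0.927371
Parallel (B6 and B7): 1 − (1 − 0.886300)(1 − 0.912600) = 0.990063
Series ([0.927371] and [0.990063]): 0.927371 × 0.990063 = 0.9182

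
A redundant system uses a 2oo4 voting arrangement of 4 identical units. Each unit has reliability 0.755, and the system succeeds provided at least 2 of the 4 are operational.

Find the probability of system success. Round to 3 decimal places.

0.952

R = Σ_{i=2}^{4} C(4,i) p^i (1−p)^{4−i} with p = 0.755
C(4,2)·0.755^2·0.245^2 = 0.20529
C(4,3)·0.755^3·0.245^1 = 0.42176
C(4,4)·0.755^4·0.245^0 = 0.32493
Sum = 0.952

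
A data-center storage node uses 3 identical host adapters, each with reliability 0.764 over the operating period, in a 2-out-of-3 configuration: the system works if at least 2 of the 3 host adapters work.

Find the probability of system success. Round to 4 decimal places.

R = Σ_{i=2}^{3} C(3,i) p^i (1−p)^{3−i} with p = 0.764
C(3,2)·0.764^2·0.236^1 = 0.413257
C(3,3)·0.764^3·0.236^0 = 0.445944
Sum = 0.8592

0.8592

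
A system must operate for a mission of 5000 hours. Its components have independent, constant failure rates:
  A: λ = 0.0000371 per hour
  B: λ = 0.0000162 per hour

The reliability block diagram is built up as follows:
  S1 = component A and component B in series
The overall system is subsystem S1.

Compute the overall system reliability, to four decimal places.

0.7661

R(A) = exp(−0.0000371 × 5000) = 0.830689
R(B) = exp(−0.0000162 × 5000) = 0.922194
Series (A and B): 0.830689 × 0.922194 = 0.7661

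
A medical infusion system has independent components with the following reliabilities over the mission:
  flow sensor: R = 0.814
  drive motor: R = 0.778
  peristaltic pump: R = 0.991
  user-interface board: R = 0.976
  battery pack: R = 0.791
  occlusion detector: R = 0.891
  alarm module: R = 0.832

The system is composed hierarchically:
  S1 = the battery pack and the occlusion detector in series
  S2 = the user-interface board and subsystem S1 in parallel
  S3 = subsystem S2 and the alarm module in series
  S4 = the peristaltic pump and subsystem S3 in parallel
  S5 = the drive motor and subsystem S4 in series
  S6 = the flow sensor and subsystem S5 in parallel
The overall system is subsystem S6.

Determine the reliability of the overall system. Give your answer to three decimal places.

Series (battery pack and occlusion detector): 0.79100 × 0.89100 = 0.70478
Parallel (user-interface board and [0.70478]): 1 − (1 − 0.97600)(1 − 0.70478) = 0.99291
Series ([0.99291] and alarm module): 0.99291 × 0.83200 = 0.82610
Parallel (peristaltic pump and [0.82610]): 1 − (1 − 0.99100)(1 − 0.82610) = 0.99843
Series (drive motor and [0.99843]): 0.77800 × 0.99843 = 0.77678
Parallel (flow sensor and [0.77678]): 1 − (1 − 0.81400)(1 − 0.77678) = 0.958

0.958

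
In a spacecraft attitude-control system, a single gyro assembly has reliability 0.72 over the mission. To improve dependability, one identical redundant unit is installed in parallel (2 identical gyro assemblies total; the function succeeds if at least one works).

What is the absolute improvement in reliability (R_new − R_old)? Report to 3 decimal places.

R_before = 0.72
R_after = 1 − (1 − 0.72)^2 = 0.922
ΔR = 0.922 − 0.72 = 0.202

0.202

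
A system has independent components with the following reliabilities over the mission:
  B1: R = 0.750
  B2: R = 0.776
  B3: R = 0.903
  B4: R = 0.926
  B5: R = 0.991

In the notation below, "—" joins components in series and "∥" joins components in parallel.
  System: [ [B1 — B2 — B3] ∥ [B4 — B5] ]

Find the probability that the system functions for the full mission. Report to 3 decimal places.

Series (B1, B2, and B3): 0.75000 × 0.77600 × 0.90300 = 0.52555
Series (B4 and B5): 0.92600 × 0.99100 = 0.91767
Parallel ([0.52555] and [0.91767]): 1 − (1 − 0.52555)(1 − 0.91767) = 0.961

0.961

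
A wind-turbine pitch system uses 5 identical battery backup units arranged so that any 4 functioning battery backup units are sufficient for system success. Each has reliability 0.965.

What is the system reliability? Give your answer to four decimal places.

R = Σ_{i=4}^{5} C(5,i) p^i (1−p)^{5−i} with p = 0.965
C(5,4)·0.965^4·0.035^1 = 0.151757
C(5,5)·0.965^5·0.035^0 = 0.836829
Sum = 0.9886

0.9886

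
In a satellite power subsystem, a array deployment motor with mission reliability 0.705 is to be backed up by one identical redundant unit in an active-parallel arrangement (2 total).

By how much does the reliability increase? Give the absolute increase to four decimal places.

R_before = 0.705
R_after = 1 − (1 − 0.705)^2 = 0.9130
ΔR = 0.9130 − 0.705 = 0.2080

0.2080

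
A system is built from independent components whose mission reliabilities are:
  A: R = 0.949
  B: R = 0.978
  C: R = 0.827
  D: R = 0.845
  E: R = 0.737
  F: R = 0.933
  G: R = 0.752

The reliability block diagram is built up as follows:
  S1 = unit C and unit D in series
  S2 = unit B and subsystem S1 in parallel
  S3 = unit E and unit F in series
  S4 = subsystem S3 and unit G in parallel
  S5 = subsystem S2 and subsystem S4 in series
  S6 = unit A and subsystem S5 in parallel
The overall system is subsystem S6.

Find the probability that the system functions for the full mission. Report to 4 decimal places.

Series (C and D): 0.827000 × 0.845000 = 0.698815
Parallel (B and [0.698815]): 1 − (1 − 0.978000)(1 − 0.698815) = 0.993374
Series (E and F): 0.737000 × 0.933000 = 0.687621
Parallel ([0.687621] and G): 1 − (1 − 0.687621)(1 − 0.752000) = 0.922530
Series ([0.993374] and [0.922530]): 0.993374 × 0.922530 = 0.916417
Parallel (A and [0.916417]): 1 − (1 − 0.949000)(1 − 0.916417) = 0.9957

0.9957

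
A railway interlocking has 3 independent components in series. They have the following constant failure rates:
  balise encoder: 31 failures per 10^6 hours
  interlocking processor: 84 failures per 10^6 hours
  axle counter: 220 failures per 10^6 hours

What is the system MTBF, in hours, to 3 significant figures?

2990

Series of exponential components: λ_sys = Σ λ_i
λ_sys = 0.000031 + 0.000084 + 0.00022 = 3.3500e-04 /h
MTBF = 1 / λ_sys = 2990 h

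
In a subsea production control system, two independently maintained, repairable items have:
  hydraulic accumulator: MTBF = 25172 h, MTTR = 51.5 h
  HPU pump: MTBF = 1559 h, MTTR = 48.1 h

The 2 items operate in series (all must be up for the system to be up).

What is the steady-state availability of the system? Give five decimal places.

A(hydraulic accumulator) = MTBF/(MTBF+MTTR) = 25172/(25172+51.5) = 0.997958
A(HPU pump) = MTBF/(MTBF+MTTR) = 1559/(1559+48.1) = 0.970070
Series availability: 0.997958 × 0.970070 = 0.96809

0.96809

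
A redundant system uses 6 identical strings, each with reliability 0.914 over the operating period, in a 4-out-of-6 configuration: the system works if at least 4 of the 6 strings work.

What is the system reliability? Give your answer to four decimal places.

0.9896

R = Σ_{i=4}^{6} C(6,i) p^i (1−p)^{6−i} with p = 0.914
C(6,4)·0.914^4·0.086^2 = 0.077424
C(6,5)·0.914^5·0.086^1 = 0.329140
C(6,6)·0.914^6·0.086^0 = 0.583012
Sum = 0.9896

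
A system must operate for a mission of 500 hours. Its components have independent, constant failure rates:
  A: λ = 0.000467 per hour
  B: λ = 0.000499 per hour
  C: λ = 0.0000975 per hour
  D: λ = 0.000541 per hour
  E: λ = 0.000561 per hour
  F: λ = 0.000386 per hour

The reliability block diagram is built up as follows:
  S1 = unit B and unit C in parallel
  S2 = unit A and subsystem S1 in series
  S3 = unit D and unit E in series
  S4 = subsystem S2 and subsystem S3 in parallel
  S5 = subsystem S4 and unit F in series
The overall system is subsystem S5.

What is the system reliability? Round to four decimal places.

R(A) = exp(−0.000467 × 500) = 0.791758
R(B) = exp(−0.000499 × 500) = 0.779190
R(C) = exp(−0.0000975 × 500) = 0.952419
R(D) = exp(−0.000541 × 500) = 0.762998
R(E) = exp(−0.000561 × 500) = 0.755406
R(F) = exp(−0.000386 × 500) = 0.824482
Parallel (B and C): 1 − (1 − 0.779190)(1 − 0.952419) = 0.989494
Series (A and [0.989494]): 0.791758 × 0.989494 = 0.783440
Series (D and E): 0.762998 × 0.755406 = 0.576373
Parallel ([0.783440] and [0.576373]): 1 − (1 − 0.783440)(1 − 0.576373) = 0.908259
Series ([0.908259] and F): 0.908259 × 0.824482 = 0.7488

0.7488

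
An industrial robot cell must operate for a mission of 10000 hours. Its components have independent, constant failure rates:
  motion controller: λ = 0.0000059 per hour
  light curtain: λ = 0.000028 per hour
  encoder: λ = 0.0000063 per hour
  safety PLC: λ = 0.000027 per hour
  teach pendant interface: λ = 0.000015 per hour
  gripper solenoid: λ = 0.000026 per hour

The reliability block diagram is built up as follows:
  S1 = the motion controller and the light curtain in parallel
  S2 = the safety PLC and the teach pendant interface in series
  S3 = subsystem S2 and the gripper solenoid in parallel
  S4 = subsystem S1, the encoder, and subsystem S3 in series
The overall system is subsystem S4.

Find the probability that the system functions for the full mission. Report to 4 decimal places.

R(motion controller) = exp(−0.0000059 × 10000) = 0.942707
R(light curtain) = exp(−0.000028 × 10000) = 0.755784
R(encoder) = exp(−0.0000063 × 10000) = 0.938943
R(safety PLC) = exp(−0.000027 × 10000) = 0.763379
R(teach pendant interface) = exp(−0.000015 × 10000) = 0.860708
R(gripper solenoid) = exp(−0.000026 × 10000) = 0.771052
Parallel (motion controller and light curtain): 1 − (1 − 0.942707)(1 − 0.755784) = 0.986008
Series (safety PLC and teach pendant interface): 0.763379 × 0.860708 = 0.657046
Parallel ([0.657046] and gripper solenoid): 1 − (1 − 0.657046)(1 − 0.771052) = 0.921481
Series ([0.986008], encoder, and [0.921481]): 0.986008 × 0.938943 × 0.921481 = 0.8531

0.8531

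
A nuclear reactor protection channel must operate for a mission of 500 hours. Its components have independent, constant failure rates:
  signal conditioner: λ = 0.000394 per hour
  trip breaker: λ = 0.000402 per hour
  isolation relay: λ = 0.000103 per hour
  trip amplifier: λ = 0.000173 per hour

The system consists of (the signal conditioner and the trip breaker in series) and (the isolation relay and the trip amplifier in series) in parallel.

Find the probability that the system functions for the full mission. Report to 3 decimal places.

R(signal conditioner) = exp(−0.000394 × 500) = 0.82119
R(trip breaker) = exp(−0.000402 × 500) = 0.81791
R(isolation relay) = exp(−0.000103 × 500) = 0.94980
R(trip amplifier) = exp(−0.000173 × 500) = 0.91714
Series (signal conditioner and trip breaker): 0.82119 × 0.81791 = 0.67166
Series (isolation relay and trip amplifier): 0.94980 × 0.91714 = 0.87110
Parallel ([0.67166] and [0.87110]): 1 − (1 − 0.67166)(1 − 0.87110) = 0.958

0.958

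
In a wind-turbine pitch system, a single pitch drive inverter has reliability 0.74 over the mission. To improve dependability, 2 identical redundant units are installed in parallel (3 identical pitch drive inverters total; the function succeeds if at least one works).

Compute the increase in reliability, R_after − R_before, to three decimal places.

R_before = 0.74
R_after = 1 − (1 − 0.74)^3 = 0.982
ΔR = 0.982 − 0.74 = 0.242

0.242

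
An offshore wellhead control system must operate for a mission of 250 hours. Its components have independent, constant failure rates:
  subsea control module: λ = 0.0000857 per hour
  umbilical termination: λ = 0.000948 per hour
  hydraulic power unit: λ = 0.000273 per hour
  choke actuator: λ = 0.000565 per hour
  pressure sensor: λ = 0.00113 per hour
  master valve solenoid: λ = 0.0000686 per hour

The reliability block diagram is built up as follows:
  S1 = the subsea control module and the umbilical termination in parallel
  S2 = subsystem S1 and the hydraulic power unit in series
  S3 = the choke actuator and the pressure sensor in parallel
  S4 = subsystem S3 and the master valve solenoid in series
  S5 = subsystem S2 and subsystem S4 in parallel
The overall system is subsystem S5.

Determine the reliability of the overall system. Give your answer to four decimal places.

0.9966

R(subsea control module) = exp(−0.0000857 × 250) = 0.978803
R(umbilical termination) = exp(−0.000948 × 250) = 0.788991
R(hydraulic power unit) = exp(−0.000273 × 250) = 0.934027
R(choke actuator) = exp(−0.000565 × 250) = 0.868272
R(pressure sensor) = exp(−0.00113 × 250) = 0.753897
R(master valve solenoid) = exp(−0.0000686 × 250) = 0.982996
Parallel (subsea control module and umbilical termination): 1 − (1 − 0.978803)(1 − 0.788991) = 0.995527
Series ([0.995527] and hydraulic power unit): 0.995527 × 0.934027 = 0.929849
Parallel (choke actuator and pressure sensor): 1 − (1 − 0.868272)(1 − 0.753897) = 0.967581
Series ([0.967581] and master valve solenoid): 0.967581 × 0.982996 = 0.951128
Parallel ([0.929849] and [0.951128]): 1 − (1 − 0.929849)(1 − 0.951128) = 0.9966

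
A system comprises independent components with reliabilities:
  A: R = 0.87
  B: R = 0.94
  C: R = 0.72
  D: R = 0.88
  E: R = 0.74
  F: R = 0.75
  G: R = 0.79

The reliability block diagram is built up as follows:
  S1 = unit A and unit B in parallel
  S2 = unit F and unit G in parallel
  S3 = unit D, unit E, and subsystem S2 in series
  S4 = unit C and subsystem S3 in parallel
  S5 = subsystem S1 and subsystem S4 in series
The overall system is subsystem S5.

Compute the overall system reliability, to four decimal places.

Parallel (A and B): 1 − (1 − 0.870000)(1 − 0.940000) = 0.992200
Parallel (F and G): 1 − (1 − 0.750000)(1 − 0.790000) = 0.947500
Series (D, E, and [0.947500]): 0.880000 × 0.740000 × 0.947500 = 0.617012
Parallel (C and [0.617012]): 1 − (1 − 0.720000)(1 − 0.617012) = 0.892763
Series ([0.992200] and [0.892763]): 0.992200 × 0.892763 = 0.8858

0.8858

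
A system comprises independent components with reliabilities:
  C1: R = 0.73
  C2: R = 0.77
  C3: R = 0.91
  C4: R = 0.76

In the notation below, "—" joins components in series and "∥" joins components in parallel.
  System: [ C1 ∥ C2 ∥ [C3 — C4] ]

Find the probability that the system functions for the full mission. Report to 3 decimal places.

Series (C3 and C4): 0.91000 × 0.76000 = 0.69160
Parallel (C1, C2, and [0.69160]): 1 − (1 − 0.73000)(1 − 0.77000)(1 − 0.69160) = 0.981

0.981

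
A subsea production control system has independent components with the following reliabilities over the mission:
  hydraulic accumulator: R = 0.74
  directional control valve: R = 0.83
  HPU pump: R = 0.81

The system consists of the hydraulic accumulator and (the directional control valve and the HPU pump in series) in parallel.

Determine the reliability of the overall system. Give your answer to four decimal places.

Series (directional control valve and HPU pump): 0.830000 × 0.810000 = 0.672300
Parallel (hydraulic accumulator and [0.672300]): 1 − (1 − 0.740000)(1 − 0.672300) = 0.9148

0.9148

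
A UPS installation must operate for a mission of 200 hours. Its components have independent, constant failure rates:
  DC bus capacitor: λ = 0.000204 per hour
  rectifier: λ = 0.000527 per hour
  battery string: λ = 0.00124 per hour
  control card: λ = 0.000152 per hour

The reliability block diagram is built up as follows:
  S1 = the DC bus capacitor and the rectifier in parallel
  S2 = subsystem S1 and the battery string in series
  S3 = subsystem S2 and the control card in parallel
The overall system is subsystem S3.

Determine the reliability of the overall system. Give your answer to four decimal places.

0.9933

R(DC bus capacitor) = exp(−0.000204 × 200) = 0.960021
R(rectifier) = exp(−0.000527 × 200) = 0.899964
R(battery string) = exp(−0.00124 × 200) = 0.780360
R(control card) = exp(−0.000152 × 200) = 0.970057
Parallel (DC bus capacitor and rectifier): 1 − (1 − 0.960021)(1 − 0.899964) = 0.996001
Series ([0.996001] and battery string): 0.996001 × 0.780360 = 0.777239
Parallel ([0.777239] and control card): 1 − (1 − 0.777239)(1 − 0.970057) = 0.9933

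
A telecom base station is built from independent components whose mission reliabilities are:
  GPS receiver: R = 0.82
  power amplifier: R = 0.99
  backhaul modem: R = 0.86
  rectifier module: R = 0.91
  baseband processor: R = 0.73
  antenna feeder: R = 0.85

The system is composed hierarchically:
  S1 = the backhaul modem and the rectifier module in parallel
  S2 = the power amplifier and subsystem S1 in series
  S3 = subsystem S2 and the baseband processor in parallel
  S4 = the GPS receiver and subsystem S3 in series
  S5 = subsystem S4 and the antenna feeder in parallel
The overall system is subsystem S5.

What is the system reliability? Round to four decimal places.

Parallel (backhaul modem and rectifier module): 1 − (1 − 0.860000)(1 − 0.910000) = 0.987400
Series (power amplifier and [0.987400]): 0.990000 × 0.987400 = 0.977526
Parallel ([0.977526] and baseband processor): 1 − (1 − 0.977526)(1 − 0.730000) = 0.993932
Series (GPS receiver and [0.993932]): 0.820000 × 0.993932 = 0.815024
Parallel ([0.815024] and antenna feeder): 1 − (1 − 0.815024)(1 − 0.850000) = 0.9723

0.9723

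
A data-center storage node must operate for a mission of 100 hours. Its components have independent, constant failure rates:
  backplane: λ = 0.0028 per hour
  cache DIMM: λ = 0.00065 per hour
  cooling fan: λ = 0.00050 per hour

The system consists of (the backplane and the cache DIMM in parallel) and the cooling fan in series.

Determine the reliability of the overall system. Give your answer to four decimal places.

0.9366

R(backplane) = exp(−0.0028 × 100) = 0.755784
R(cache DIMM) = exp(−0.00065 × 100) = 0.937067
R(cooling fan) = exp(−0.00050 × 100) = 0.951229
Parallel (backplane and cache DIMM): 1 − (1 − 0.755784)(1 − 0.937067) = 0.984631
Series ([0.984631] and cooling fan): 0.984631 × 0.951229 = 0.9366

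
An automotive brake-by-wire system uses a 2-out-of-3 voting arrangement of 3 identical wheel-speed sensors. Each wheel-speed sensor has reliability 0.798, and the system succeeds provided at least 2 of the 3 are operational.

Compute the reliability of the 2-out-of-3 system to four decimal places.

R = Σ_{i=2}^{3} C(3,i) p^i (1−p)^{3−i} with p = 0.798
C(3,2)·0.798^2·0.202^1 = 0.385903
C(3,3)·0.798^3·0.202^0 = 0.508170
Sum = 0.8941

0.8941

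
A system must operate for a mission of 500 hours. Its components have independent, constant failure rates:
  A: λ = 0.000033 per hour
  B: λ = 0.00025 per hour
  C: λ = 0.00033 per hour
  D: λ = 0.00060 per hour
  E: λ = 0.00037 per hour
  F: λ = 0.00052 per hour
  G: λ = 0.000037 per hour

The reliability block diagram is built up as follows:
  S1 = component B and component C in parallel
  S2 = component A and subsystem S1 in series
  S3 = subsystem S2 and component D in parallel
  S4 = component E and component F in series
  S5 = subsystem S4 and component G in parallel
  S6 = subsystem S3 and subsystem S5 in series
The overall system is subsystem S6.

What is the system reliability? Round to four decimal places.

0.9847

R(A) = exp(−0.000033 × 500) = 0.983635
R(B) = exp(−0.00025 × 500) = 0.882497
R(C) = exp(−0.00033 × 500) = 0.847894
R(D) = exp(−0.00060 × 500) = 0.740818
R(E) = exp(−0.00037 × 500) = 0.831104
R(F) = exp(−0.00052 × 500) = 0.771052
R(G) = exp(−0.000037 × 500) = 0.981670
Parallel (B and C): 1 − (1 − 0.882497)(1 − 0.847894) = 0.982127
Series (A and [0.982127]): 0.983635 × 0.982127 = 0.966054
Parallel ([0.966054] and D): 1 − (1 − 0.966054)(1 − 0.740818) = 0.991202
Series (E and F): 0.831104 × 0.771052 = 0.640824
Parallel ([0.640824] and G): 1 − (1 − 0.640824)(1 − 0.981670) = 0.993416
Series ([0.991202] and [0.993416]): 0.991202 × 0.993416 = 0.9847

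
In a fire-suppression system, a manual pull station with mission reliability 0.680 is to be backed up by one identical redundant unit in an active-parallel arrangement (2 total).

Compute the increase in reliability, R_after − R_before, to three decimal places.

0.218

R_before = 0.680
R_after = 1 − (1 − 0.680)^2 = 0.898
ΔR = 0.898 − 0.680 = 0.218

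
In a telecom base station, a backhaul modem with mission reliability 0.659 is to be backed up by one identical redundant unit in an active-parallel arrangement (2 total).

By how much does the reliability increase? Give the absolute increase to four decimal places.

R_before = 0.659
R_after = 1 − (1 − 0.659)^2 = 0.8837
ΔR = 0.8837 − 0.659 = 0.2247

0.2247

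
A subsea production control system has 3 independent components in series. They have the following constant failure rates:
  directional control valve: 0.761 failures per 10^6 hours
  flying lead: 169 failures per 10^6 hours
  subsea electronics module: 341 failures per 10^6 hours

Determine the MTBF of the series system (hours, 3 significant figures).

Series of exponential components: λ_sys = Σ λ_i
λ_sys = 0.000000761 + 0.000169 + 0.000341 = 5.1076e-04 /h
MTBF = 1 / λ_sys = 1960 h

1960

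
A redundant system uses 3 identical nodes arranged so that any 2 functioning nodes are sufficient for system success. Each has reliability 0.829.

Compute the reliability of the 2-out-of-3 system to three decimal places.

R = Σ_{i=2}^{3} C(3,i) p^i (1−p)^{3−i} with p = 0.829
C(3,2)·0.829^2·0.171^1 = 0.35255
C(3,3)·0.829^3·0.171^0 = 0.56972
Sum = 0.922

0.922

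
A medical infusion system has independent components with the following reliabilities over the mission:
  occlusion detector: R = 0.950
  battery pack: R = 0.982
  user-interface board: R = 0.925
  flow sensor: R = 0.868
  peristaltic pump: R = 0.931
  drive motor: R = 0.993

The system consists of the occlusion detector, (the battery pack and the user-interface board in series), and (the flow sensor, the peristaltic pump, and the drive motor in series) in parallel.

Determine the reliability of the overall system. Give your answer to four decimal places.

0.9991

Series (battery pack and user-interface board): 0.982000 × 0.925000 = 0.908350
Series (flow sensor, peristaltic pump, and drive motor): 0.868000 × 0.931000 × 0.993000 = 0.802451
Parallel (occlusion detector, [0.908350], and [0.802451]): 1 − (1 − 0.950000)(1 − 0.908350)(1 − 0.802451) = 0.9991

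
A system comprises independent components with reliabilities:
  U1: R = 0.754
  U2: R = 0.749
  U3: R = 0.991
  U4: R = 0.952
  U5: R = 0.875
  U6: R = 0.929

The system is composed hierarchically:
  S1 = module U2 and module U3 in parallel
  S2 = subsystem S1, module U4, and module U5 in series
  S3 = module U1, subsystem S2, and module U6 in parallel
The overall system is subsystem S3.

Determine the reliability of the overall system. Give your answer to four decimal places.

Parallel (U2 and U3): 1 − (1 − 0.749000)(1 − 0.991000) = 0.997741
Series ([0.997741], U4, and U5): 0.997741 × 0.952000 × 0.875000 = 0.831118
Parallel (U1, [0.831118], and U6): 1 − (1 − 0.754000)(1 − 0.831118)(1 − 0.929000) = 0.9971

0.9971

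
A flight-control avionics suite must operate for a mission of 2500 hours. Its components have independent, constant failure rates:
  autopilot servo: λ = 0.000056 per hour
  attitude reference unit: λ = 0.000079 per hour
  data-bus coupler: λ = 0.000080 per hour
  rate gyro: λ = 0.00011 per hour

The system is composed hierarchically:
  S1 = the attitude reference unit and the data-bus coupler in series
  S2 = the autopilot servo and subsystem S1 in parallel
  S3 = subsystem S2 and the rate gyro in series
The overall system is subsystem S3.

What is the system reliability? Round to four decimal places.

0.7270

R(autopilot servo) = exp(−0.000056 × 2500) = 0.869358
R(attitude reference unit) = exp(−0.000079 × 2500) = 0.820780
R(data-bus coupler) = exp(−0.000080 × 2500) = 0.818731
R(rate gyro) = exp(−0.00011 × 2500) = 0.759572
Series (attitude reference unit and data-bus coupler): 0.820780 × 0.818731 = 0.671998
Parallel (autopilot servo and [0.671998]): 1 − (1 − 0.869358)(1 − 0.671998) = 0.957149
Series ([0.957149] and rate gyro): 0.957149 × 0.759572 = 0.7270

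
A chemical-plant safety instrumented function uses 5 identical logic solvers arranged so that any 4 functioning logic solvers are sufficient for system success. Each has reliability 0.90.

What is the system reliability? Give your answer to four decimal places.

R = Σ_{i=4}^{5} C(5,i) p^i (1−p)^{5−i} with p = 0.90
C(5,4)·0.90^4·0.10^1 = 0.328050
C(5,5)·0.90^5·0.10^0 = 0.590490
Sum = 0.9185

0.9185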